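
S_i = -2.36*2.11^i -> [-2.36, -4.98, -10.51, -22.17, -46.78]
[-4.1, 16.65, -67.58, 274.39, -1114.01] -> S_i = -4.10*(-4.06)^i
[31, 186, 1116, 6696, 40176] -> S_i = 31*6^i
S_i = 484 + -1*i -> [484, 483, 482, 481, 480]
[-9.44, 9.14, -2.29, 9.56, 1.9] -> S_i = Random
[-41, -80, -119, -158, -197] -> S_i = -41 + -39*i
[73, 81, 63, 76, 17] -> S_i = Random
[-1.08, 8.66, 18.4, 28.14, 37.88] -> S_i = -1.08 + 9.74*i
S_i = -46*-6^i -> [-46, 276, -1656, 9936, -59616]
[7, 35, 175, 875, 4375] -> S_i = 7*5^i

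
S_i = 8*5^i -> [8, 40, 200, 1000, 5000]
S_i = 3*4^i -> [3, 12, 48, 192, 768]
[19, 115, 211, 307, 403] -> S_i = 19 + 96*i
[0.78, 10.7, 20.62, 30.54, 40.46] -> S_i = 0.78 + 9.92*i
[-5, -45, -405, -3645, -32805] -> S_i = -5*9^i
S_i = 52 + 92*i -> [52, 144, 236, 328, 420]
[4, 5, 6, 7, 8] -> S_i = 4 + 1*i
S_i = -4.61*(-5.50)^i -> [-4.61, 25.36, -139.45, 766.99, -4218.44]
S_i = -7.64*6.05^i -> [-7.64, -46.22, -279.64, -1691.84, -10235.64]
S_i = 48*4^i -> [48, 192, 768, 3072, 12288]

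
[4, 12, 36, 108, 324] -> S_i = 4*3^i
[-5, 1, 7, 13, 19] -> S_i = -5 + 6*i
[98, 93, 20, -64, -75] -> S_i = Random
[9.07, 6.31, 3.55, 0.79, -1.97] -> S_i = 9.07 + -2.76*i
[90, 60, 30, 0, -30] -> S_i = 90 + -30*i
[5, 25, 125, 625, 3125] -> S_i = 5*5^i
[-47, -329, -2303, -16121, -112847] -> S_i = -47*7^i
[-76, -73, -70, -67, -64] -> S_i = -76 + 3*i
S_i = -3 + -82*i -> [-3, -85, -167, -249, -331]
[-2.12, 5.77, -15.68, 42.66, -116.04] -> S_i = -2.12*(-2.72)^i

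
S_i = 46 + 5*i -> [46, 51, 56, 61, 66]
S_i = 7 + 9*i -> [7, 16, 25, 34, 43]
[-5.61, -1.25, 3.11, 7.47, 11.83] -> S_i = -5.61 + 4.36*i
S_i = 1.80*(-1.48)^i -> [1.8, -2.66, 3.94, -5.84, 8.64]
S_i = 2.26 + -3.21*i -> [2.26, -0.95, -4.16, -7.37, -10.58]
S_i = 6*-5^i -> [6, -30, 150, -750, 3750]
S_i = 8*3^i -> [8, 24, 72, 216, 648]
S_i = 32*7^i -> [32, 224, 1568, 10976, 76832]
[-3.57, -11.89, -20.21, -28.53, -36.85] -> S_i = -3.57 + -8.32*i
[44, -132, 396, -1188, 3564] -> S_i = 44*-3^i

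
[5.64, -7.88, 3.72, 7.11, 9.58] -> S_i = Random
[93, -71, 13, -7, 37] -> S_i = Random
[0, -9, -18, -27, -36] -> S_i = 0 + -9*i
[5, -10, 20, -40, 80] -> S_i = 5*-2^i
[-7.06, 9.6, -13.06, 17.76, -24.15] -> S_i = -7.06*(-1.36)^i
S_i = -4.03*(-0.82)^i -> [-4.03, 3.3, -2.71, 2.22, -1.82]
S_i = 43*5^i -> [43, 215, 1075, 5375, 26875]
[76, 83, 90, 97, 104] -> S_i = 76 + 7*i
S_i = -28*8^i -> [-28, -224, -1792, -14336, -114688]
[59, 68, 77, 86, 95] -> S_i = 59 + 9*i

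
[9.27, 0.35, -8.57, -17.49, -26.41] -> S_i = 9.27 + -8.92*i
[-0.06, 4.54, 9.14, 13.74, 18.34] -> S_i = -0.06 + 4.60*i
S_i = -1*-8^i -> [-1, 8, -64, 512, -4096]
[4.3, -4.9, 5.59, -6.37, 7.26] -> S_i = 4.30*(-1.14)^i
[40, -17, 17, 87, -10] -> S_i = Random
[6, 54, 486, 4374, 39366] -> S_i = 6*9^i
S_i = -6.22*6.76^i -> [-6.22, -42.05, -284.24, -1921.46, -12989.04]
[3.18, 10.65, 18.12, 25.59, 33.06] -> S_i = 3.18 + 7.47*i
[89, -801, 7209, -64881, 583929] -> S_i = 89*-9^i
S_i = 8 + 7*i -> [8, 15, 22, 29, 36]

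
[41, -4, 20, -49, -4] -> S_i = Random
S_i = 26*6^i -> [26, 156, 936, 5616, 33696]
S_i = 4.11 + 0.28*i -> [4.11, 4.39, 4.67, 4.95, 5.23]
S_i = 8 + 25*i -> [8, 33, 58, 83, 108]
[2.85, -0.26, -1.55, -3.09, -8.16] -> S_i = Random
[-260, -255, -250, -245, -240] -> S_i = -260 + 5*i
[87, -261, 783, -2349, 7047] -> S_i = 87*-3^i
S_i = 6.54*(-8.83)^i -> [6.54, -57.75, 509.92, -4502.56, 39757.64]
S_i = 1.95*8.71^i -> [1.95, 16.98, 147.93, 1288.51, 11222.96]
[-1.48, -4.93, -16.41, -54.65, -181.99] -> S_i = -1.48*3.33^i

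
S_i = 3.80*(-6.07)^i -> [3.8, -23.07, 140.01, -849.86, 5158.68]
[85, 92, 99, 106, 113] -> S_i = 85 + 7*i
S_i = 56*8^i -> [56, 448, 3584, 28672, 229376]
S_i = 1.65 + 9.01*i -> [1.65, 10.66, 19.67, 28.68, 37.69]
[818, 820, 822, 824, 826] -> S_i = 818 + 2*i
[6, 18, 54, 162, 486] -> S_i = 6*3^i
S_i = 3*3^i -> [3, 9, 27, 81, 243]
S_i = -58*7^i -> [-58, -406, -2842, -19894, -139258]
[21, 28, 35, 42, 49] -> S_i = 21 + 7*i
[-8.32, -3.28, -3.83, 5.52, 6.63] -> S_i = Random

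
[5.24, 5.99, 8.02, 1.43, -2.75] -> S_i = Random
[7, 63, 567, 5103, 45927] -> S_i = 7*9^i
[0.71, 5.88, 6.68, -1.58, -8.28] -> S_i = Random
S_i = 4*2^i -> [4, 8, 16, 32, 64]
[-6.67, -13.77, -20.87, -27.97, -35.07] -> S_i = -6.67 + -7.10*i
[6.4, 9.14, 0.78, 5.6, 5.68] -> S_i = Random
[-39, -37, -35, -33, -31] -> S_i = -39 + 2*i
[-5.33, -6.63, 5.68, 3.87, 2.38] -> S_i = Random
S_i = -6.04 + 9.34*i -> [-6.04, 3.3, 12.64, 21.98, 31.32]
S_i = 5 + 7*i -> [5, 12, 19, 26, 33]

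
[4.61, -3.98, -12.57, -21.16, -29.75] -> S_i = 4.61 + -8.59*i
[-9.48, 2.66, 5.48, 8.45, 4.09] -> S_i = Random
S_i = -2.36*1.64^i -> [-2.36, -3.87, -6.35, -10.41, -17.07]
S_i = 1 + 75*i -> [1, 76, 151, 226, 301]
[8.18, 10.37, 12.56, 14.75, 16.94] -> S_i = 8.18 + 2.19*i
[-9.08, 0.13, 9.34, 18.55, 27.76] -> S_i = -9.08 + 9.21*i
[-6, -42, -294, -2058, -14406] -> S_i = -6*7^i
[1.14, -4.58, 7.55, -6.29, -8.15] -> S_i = Random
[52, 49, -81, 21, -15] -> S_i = Random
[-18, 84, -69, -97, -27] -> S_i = Random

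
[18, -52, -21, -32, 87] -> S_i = Random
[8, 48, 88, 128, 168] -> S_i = 8 + 40*i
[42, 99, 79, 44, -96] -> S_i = Random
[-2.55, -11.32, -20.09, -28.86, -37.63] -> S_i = -2.55 + -8.77*i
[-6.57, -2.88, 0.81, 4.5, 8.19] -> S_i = -6.57 + 3.69*i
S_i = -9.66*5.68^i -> [-9.66, -54.87, -311.65, -1770.2, -10054.73]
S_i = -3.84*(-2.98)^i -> [-3.84, 11.44, -34.1, 101.62, -302.83]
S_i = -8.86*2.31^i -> [-8.86, -20.47, -47.28, -109.21, -252.28]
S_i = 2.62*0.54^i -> [2.62, 1.41, 0.76, 0.41, 0.22]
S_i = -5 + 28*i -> [-5, 23, 51, 79, 107]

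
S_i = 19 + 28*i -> [19, 47, 75, 103, 131]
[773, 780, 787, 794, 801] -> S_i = 773 + 7*i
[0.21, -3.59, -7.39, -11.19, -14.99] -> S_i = 0.21 + -3.80*i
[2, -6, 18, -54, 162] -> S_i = 2*-3^i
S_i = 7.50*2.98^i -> [7.5, 22.35, 66.6, 198.48, 591.46]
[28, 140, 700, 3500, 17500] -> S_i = 28*5^i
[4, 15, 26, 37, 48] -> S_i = 4 + 11*i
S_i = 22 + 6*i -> [22, 28, 34, 40, 46]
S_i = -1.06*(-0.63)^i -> [-1.06, 0.67, -0.42, 0.27, -0.17]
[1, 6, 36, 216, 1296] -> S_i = 1*6^i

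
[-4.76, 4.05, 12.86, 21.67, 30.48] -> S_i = -4.76 + 8.81*i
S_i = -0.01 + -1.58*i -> [-0.01, -1.59, -3.17, -4.75, -6.33]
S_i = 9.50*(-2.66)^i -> [9.5, -25.27, 67.22, -178.8, 475.61]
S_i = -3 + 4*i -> [-3, 1, 5, 9, 13]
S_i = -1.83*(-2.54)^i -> [-1.83, 4.65, -11.81, 29.99, -76.17]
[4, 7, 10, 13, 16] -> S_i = 4 + 3*i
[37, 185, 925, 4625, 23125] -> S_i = 37*5^i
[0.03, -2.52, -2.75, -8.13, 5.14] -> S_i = Random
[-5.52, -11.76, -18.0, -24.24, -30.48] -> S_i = -5.52 + -6.24*i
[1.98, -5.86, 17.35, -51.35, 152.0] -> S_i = 1.98*(-2.96)^i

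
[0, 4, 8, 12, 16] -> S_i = 0 + 4*i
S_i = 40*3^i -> [40, 120, 360, 1080, 3240]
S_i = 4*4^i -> [4, 16, 64, 256, 1024]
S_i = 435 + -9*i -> [435, 426, 417, 408, 399]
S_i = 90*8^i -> [90, 720, 5760, 46080, 368640]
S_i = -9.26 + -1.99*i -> [-9.26, -11.25, -13.24, -15.23, -17.22]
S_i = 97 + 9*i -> [97, 106, 115, 124, 133]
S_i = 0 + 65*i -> [0, 65, 130, 195, 260]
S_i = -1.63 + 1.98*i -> [-1.63, 0.35, 2.33, 4.31, 6.29]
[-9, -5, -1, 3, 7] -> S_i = -9 + 4*i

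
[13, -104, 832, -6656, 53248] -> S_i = 13*-8^i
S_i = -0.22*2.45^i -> [-0.22, -0.54, -1.32, -3.24, -7.93]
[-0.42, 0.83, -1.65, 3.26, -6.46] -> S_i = -0.42*(-1.98)^i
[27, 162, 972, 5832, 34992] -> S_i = 27*6^i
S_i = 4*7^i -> [4, 28, 196, 1372, 9604]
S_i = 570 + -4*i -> [570, 566, 562, 558, 554]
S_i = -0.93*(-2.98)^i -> [-0.93, 2.77, -8.26, 24.61, -73.34]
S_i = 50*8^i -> [50, 400, 3200, 25600, 204800]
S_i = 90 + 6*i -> [90, 96, 102, 108, 114]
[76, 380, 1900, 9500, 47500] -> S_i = 76*5^i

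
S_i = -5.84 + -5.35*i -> [-5.84, -11.19, -16.54, -21.89, -27.24]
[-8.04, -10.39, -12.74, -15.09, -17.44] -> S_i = -8.04 + -2.35*i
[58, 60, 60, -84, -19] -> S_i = Random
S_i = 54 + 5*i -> [54, 59, 64, 69, 74]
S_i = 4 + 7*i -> [4, 11, 18, 25, 32]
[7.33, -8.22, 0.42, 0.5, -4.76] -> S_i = Random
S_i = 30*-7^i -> [30, -210, 1470, -10290, 72030]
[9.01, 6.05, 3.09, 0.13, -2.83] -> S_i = 9.01 + -2.96*i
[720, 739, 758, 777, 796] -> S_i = 720 + 19*i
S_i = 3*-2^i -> [3, -6, 12, -24, 48]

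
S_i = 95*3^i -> [95, 285, 855, 2565, 7695]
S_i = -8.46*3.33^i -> [-8.46, -28.17, -93.81, -312.39, -1040.27]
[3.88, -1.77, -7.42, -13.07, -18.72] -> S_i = 3.88 + -5.65*i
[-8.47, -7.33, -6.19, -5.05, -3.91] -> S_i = -8.47 + 1.14*i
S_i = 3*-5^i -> [3, -15, 75, -375, 1875]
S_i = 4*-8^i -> [4, -32, 256, -2048, 16384]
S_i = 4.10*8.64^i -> [4.1, 35.42, 306.06, 2644.39, 22847.51]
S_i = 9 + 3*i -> [9, 12, 15, 18, 21]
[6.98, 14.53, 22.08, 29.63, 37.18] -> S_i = 6.98 + 7.55*i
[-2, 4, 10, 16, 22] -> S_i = -2 + 6*i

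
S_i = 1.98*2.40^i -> [1.98, 4.75, 11.4, 27.37, 65.69]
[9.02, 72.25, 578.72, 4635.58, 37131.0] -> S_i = 9.02*8.01^i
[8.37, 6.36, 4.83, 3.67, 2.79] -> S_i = 8.37*0.76^i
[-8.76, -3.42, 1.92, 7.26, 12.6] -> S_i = -8.76 + 5.34*i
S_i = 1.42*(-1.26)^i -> [1.42, -1.79, 2.25, -2.84, 3.58]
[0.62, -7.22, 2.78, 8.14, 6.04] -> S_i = Random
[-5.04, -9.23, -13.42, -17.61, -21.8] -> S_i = -5.04 + -4.19*i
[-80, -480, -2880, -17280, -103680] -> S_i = -80*6^i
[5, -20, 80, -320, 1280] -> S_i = 5*-4^i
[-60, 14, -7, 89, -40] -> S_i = Random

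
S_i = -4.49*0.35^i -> [-4.49, -1.57, -0.55, -0.19, -0.07]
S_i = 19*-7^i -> [19, -133, 931, -6517, 45619]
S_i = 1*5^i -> [1, 5, 25, 125, 625]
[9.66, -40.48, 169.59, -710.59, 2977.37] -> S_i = 9.66*(-4.19)^i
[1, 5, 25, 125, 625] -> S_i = 1*5^i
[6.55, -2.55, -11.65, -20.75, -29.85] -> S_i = 6.55 + -9.10*i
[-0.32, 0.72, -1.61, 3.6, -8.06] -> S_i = -0.32*(-2.24)^i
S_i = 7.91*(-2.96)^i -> [7.91, -23.41, 69.3, -205.14, 607.22]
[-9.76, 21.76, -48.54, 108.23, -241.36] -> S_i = -9.76*(-2.23)^i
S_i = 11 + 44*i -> [11, 55, 99, 143, 187]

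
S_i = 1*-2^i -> [1, -2, 4, -8, 16]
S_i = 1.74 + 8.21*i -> [1.74, 9.95, 18.16, 26.37, 34.58]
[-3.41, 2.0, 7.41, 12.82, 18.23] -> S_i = -3.41 + 5.41*i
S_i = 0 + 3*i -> [0, 3, 6, 9, 12]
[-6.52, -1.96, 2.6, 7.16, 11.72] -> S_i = -6.52 + 4.56*i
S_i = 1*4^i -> [1, 4, 16, 64, 256]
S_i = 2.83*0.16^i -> [2.83, 0.45, 0.07, 0.01, 0.0]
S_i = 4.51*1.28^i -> [4.51, 5.77, 7.39, 9.46, 12.11]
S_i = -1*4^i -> [-1, -4, -16, -64, -256]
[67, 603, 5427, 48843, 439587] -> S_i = 67*9^i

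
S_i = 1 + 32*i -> [1, 33, 65, 97, 129]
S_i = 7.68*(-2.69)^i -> [7.68, -20.66, 55.57, -149.49, 402.13]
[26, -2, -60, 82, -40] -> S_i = Random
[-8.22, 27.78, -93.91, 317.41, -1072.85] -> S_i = -8.22*(-3.38)^i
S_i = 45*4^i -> [45, 180, 720, 2880, 11520]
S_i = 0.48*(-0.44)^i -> [0.48, -0.21, 0.09, -0.04, 0.02]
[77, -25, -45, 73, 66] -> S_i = Random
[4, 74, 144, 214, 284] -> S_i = 4 + 70*i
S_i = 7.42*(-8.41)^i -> [7.42, -62.4, 524.8, -4413.59, 37118.28]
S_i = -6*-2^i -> [-6, 12, -24, 48, -96]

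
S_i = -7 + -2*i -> [-7, -9, -11, -13, -15]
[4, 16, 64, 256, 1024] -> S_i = 4*4^i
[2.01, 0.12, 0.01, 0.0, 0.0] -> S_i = 2.01*0.06^i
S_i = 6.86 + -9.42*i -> [6.86, -2.56, -11.98, -21.4, -30.82]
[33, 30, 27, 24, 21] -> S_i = 33 + -3*i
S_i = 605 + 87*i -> [605, 692, 779, 866, 953]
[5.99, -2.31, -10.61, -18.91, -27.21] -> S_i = 5.99 + -8.30*i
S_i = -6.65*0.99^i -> [-6.65, -6.58, -6.52, -6.45, -6.39]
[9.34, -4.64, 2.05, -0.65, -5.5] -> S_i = Random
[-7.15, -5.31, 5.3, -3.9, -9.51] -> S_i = Random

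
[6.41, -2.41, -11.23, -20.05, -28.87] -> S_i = 6.41 + -8.82*i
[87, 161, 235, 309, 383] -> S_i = 87 + 74*i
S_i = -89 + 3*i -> [-89, -86, -83, -80, -77]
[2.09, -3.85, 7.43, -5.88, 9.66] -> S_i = Random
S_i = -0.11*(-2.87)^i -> [-0.11, 0.32, -0.91, 2.6, -7.46]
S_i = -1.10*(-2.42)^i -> [-1.1, 2.66, -6.44, 15.59, -37.73]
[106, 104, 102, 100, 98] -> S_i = 106 + -2*i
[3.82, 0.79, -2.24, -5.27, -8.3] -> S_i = 3.82 + -3.03*i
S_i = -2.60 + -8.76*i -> [-2.6, -11.36, -20.12, -28.88, -37.64]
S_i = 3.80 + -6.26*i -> [3.8, -2.46, -8.72, -14.98, -21.24]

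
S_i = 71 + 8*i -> [71, 79, 87, 95, 103]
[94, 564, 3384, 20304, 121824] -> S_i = 94*6^i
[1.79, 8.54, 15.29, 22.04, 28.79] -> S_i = 1.79 + 6.75*i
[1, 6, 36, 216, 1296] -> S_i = 1*6^i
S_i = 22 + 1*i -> [22, 23, 24, 25, 26]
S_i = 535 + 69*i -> [535, 604, 673, 742, 811]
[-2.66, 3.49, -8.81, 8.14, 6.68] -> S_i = Random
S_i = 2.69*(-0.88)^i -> [2.69, -2.37, 2.08, -1.83, 1.61]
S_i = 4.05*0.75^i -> [4.05, 3.04, 2.28, 1.71, 1.28]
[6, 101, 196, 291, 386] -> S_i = 6 + 95*i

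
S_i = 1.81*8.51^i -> [1.81, 15.4, 131.08, 1115.49, 9492.85]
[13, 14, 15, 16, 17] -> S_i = 13 + 1*i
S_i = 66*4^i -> [66, 264, 1056, 4224, 16896]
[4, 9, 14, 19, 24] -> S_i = 4 + 5*i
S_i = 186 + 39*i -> [186, 225, 264, 303, 342]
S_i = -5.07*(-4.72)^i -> [-5.07, 23.93, -112.95, 533.13, -2516.38]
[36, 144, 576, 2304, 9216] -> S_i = 36*4^i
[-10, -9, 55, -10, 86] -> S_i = Random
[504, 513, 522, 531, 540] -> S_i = 504 + 9*i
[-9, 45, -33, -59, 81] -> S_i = Random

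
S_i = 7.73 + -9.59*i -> [7.73, -1.86, -11.45, -21.04, -30.63]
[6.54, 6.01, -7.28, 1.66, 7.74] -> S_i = Random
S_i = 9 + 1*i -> [9, 10, 11, 12, 13]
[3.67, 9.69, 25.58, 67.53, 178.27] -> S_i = 3.67*2.64^i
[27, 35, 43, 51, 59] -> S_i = 27 + 8*i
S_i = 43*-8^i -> [43, -344, 2752, -22016, 176128]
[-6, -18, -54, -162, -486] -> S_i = -6*3^i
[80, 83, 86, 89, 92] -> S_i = 80 + 3*i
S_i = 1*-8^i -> [1, -8, 64, -512, 4096]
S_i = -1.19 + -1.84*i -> [-1.19, -3.03, -4.87, -6.71, -8.55]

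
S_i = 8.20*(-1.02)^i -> [8.2, -8.36, 8.53, -8.7, 8.88]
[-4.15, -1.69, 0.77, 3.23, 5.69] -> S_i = -4.15 + 2.46*i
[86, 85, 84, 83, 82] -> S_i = 86 + -1*i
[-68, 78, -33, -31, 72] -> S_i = Random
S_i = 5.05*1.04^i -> [5.05, 5.25, 5.46, 5.68, 5.91]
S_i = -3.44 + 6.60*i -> [-3.44, 3.16, 9.76, 16.36, 22.96]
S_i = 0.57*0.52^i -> [0.57, 0.3, 0.15, 0.08, 0.04]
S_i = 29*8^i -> [29, 232, 1856, 14848, 118784]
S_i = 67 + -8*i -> [67, 59, 51, 43, 35]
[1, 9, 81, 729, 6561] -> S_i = 1*9^i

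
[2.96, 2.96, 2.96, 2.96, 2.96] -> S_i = 2.96*1.00^i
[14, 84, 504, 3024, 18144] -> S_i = 14*6^i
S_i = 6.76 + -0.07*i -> [6.76, 6.69, 6.62, 6.55, 6.48]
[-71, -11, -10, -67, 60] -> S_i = Random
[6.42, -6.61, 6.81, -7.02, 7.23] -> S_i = 6.42*(-1.03)^i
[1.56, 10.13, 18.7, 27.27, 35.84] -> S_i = 1.56 + 8.57*i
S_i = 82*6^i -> [82, 492, 2952, 17712, 106272]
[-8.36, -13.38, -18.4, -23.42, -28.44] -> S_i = -8.36 + -5.02*i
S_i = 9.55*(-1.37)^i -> [9.55, -13.08, 17.92, -24.56, 33.64]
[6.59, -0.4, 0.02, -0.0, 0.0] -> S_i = 6.59*(-0.06)^i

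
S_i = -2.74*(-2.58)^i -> [-2.74, 7.07, -18.24, 47.06, -121.4]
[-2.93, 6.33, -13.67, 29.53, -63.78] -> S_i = -2.93*(-2.16)^i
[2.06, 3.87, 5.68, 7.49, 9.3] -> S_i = 2.06 + 1.81*i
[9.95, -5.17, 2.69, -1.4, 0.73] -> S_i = 9.95*(-0.52)^i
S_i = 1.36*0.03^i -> [1.36, 0.04, 0.0, 0.0, 0.0]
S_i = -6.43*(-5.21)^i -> [-6.43, 33.5, -174.54, 909.34, -4737.64]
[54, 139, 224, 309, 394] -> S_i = 54 + 85*i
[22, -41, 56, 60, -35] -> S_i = Random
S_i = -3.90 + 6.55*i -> [-3.9, 2.65, 9.2, 15.75, 22.3]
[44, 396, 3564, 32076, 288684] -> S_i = 44*9^i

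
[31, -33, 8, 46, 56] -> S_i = Random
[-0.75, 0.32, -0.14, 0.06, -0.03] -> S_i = -0.75*(-0.43)^i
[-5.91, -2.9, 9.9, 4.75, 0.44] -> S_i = Random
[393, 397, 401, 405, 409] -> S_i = 393 + 4*i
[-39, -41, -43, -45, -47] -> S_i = -39 + -2*i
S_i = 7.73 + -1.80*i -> [7.73, 5.93, 4.13, 2.33, 0.53]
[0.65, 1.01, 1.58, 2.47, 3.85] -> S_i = 0.65*1.56^i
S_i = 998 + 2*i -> [998, 1000, 1002, 1004, 1006]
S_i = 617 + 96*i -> [617, 713, 809, 905, 1001]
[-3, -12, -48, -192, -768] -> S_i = -3*4^i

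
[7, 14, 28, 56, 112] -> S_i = 7*2^i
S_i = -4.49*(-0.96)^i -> [-4.49, 4.31, -4.14, 3.97, -3.81]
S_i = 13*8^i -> [13, 104, 832, 6656, 53248]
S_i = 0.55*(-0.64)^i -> [0.55, -0.35, 0.23, -0.14, 0.09]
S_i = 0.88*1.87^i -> [0.88, 1.65, 3.08, 5.75, 10.76]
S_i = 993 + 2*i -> [993, 995, 997, 999, 1001]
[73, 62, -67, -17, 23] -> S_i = Random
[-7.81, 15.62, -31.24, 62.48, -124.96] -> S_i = -7.81*(-2.00)^i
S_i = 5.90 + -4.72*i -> [5.9, 1.18, -3.54, -8.26, -12.98]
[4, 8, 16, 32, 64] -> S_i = 4*2^i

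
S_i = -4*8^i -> [-4, -32, -256, -2048, -16384]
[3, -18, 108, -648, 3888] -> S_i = 3*-6^i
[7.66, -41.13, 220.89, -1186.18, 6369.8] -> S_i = 7.66*(-5.37)^i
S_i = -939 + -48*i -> [-939, -987, -1035, -1083, -1131]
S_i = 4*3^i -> [4, 12, 36, 108, 324]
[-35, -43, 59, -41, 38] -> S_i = Random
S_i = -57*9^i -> [-57, -513, -4617, -41553, -373977]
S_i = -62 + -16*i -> [-62, -78, -94, -110, -126]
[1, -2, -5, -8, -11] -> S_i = 1 + -3*i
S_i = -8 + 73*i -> [-8, 65, 138, 211, 284]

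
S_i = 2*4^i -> [2, 8, 32, 128, 512]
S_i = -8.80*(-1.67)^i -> [-8.8, 14.7, -24.54, 40.99, -68.45]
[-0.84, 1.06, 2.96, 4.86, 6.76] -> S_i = -0.84 + 1.90*i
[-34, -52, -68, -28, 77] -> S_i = Random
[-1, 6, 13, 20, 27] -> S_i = -1 + 7*i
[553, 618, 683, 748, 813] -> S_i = 553 + 65*i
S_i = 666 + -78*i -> [666, 588, 510, 432, 354]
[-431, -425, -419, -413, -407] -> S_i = -431 + 6*i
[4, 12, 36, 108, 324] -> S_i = 4*3^i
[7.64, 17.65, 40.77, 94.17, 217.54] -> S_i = 7.64*2.31^i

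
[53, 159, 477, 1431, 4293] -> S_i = 53*3^i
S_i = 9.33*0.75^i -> [9.33, 7.0, 5.25, 3.94, 2.95]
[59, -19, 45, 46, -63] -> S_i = Random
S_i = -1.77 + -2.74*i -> [-1.77, -4.51, -7.25, -9.99, -12.73]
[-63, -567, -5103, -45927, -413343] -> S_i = -63*9^i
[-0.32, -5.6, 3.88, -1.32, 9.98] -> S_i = Random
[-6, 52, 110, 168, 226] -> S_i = -6 + 58*i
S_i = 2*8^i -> [2, 16, 128, 1024, 8192]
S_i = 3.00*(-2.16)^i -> [3.0, -6.48, 14.0, -30.23, 65.3]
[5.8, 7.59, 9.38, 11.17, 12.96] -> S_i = 5.80 + 1.79*i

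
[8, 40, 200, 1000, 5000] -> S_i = 8*5^i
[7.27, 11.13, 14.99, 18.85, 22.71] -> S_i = 7.27 + 3.86*i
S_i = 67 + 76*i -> [67, 143, 219, 295, 371]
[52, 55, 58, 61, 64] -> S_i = 52 + 3*i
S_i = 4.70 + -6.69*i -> [4.7, -1.99, -8.68, -15.37, -22.06]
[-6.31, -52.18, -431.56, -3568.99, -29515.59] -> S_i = -6.31*8.27^i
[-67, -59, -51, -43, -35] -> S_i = -67 + 8*i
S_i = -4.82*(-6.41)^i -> [-4.82, 30.9, -198.04, 1269.47, -8137.28]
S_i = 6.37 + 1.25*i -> [6.37, 7.62, 8.87, 10.12, 11.37]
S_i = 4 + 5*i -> [4, 9, 14, 19, 24]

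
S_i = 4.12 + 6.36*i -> [4.12, 10.48, 16.84, 23.2, 29.56]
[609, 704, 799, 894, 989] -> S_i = 609 + 95*i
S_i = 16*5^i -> [16, 80, 400, 2000, 10000]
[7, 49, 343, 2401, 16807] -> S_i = 7*7^i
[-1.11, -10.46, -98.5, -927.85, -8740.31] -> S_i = -1.11*9.42^i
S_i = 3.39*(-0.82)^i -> [3.39, -2.78, 2.28, -1.87, 1.53]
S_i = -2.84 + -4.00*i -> [-2.84, -6.84, -10.84, -14.84, -18.84]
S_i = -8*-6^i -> [-8, 48, -288, 1728, -10368]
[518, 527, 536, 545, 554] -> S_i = 518 + 9*i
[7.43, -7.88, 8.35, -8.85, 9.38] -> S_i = 7.43*(-1.06)^i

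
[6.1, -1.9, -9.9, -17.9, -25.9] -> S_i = 6.10 + -8.00*i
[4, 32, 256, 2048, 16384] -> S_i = 4*8^i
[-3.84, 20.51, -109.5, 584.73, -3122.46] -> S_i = -3.84*(-5.34)^i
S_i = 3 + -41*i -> [3, -38, -79, -120, -161]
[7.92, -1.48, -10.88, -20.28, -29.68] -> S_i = 7.92 + -9.40*i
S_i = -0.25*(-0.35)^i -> [-0.25, 0.09, -0.03, 0.01, -0.0]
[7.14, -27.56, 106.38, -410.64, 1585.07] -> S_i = 7.14*(-3.86)^i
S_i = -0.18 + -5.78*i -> [-0.18, -5.96, -11.74, -17.52, -23.3]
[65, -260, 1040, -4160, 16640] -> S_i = 65*-4^i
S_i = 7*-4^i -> [7, -28, 112, -448, 1792]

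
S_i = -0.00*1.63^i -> [-0.0, -0.0, -0.0, -0.0, -0.0]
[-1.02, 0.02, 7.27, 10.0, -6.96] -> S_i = Random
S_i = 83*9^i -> [83, 747, 6723, 60507, 544563]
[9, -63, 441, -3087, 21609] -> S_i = 9*-7^i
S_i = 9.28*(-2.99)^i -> [9.28, -27.75, 82.96, -248.06, 741.71]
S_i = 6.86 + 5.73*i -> [6.86, 12.59, 18.32, 24.05, 29.78]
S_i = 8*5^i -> [8, 40, 200, 1000, 5000]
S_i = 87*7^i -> [87, 609, 4263, 29841, 208887]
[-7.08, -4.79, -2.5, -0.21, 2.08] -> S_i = -7.08 + 2.29*i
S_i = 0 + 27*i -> [0, 27, 54, 81, 108]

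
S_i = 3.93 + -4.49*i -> [3.93, -0.56, -5.05, -9.54, -14.03]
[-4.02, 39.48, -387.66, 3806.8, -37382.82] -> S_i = -4.02*(-9.82)^i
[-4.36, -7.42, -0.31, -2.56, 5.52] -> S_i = Random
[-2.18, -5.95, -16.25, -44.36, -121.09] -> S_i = -2.18*2.73^i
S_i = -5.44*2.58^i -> [-5.44, -14.04, -36.21, -93.42, -241.03]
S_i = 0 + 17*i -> [0, 17, 34, 51, 68]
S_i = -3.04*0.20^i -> [-3.04, -0.61, -0.12, -0.02, -0.0]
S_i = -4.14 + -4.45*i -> [-4.14, -8.59, -13.04, -17.49, -21.94]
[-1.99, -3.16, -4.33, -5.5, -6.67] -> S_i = -1.99 + -1.17*i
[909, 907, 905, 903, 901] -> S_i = 909 + -2*i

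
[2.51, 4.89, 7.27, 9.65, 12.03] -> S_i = 2.51 + 2.38*i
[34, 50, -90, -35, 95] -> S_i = Random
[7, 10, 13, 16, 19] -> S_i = 7 + 3*i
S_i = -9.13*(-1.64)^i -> [-9.13, 14.97, -24.56, 40.27, -66.05]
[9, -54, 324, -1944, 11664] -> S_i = 9*-6^i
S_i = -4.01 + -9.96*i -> [-4.01, -13.97, -23.93, -33.89, -43.85]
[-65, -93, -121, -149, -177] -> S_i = -65 + -28*i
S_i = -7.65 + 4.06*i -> [-7.65, -3.59, 0.47, 4.53, 8.59]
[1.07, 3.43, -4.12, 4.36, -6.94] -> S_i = Random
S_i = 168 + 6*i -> [168, 174, 180, 186, 192]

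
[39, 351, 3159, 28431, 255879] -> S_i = 39*9^i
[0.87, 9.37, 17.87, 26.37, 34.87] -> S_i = 0.87 + 8.50*i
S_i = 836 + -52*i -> [836, 784, 732, 680, 628]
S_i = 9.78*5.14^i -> [9.78, 50.27, 258.38, 1328.09, 6826.39]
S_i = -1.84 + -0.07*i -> [-1.84, -1.91, -1.98, -2.05, -2.12]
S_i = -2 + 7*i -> [-2, 5, 12, 19, 26]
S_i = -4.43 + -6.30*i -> [-4.43, -10.73, -17.03, -23.33, -29.63]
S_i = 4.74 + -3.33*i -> [4.74, 1.41, -1.92, -5.25, -8.58]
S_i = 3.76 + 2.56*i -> [3.76, 6.32, 8.88, 11.44, 14.0]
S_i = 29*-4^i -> [29, -116, 464, -1856, 7424]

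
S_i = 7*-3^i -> [7, -21, 63, -189, 567]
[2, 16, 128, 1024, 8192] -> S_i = 2*8^i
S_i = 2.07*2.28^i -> [2.07, 4.72, 10.76, 24.53, 55.94]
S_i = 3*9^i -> [3, 27, 243, 2187, 19683]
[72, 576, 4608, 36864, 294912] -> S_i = 72*8^i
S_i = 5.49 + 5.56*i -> [5.49, 11.05, 16.61, 22.17, 27.73]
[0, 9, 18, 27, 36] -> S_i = 0 + 9*i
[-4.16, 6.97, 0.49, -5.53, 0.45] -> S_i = Random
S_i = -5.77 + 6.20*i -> [-5.77, 0.43, 6.63, 12.83, 19.03]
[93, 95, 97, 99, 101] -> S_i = 93 + 2*i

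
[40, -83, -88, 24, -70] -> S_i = Random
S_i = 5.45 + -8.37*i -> [5.45, -2.92, -11.29, -19.66, -28.03]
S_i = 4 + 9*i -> [4, 13, 22, 31, 40]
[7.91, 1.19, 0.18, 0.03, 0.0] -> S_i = 7.91*0.15^i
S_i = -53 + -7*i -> [-53, -60, -67, -74, -81]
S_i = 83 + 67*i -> [83, 150, 217, 284, 351]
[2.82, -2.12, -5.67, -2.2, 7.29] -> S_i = Random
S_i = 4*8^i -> [4, 32, 256, 2048, 16384]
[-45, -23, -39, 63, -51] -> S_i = Random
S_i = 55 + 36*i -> [55, 91, 127, 163, 199]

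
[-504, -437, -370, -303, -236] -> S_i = -504 + 67*i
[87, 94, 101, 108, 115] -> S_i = 87 + 7*i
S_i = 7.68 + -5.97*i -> [7.68, 1.71, -4.26, -10.23, -16.2]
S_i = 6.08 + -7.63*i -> [6.08, -1.55, -9.18, -16.81, -24.44]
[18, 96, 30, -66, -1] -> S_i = Random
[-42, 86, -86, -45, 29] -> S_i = Random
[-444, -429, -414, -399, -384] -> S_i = -444 + 15*i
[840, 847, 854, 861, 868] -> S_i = 840 + 7*i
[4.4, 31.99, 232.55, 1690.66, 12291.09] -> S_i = 4.40*7.27^i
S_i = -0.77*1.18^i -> [-0.77, -0.91, -1.07, -1.27, -1.49]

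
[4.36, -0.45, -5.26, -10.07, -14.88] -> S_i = 4.36 + -4.81*i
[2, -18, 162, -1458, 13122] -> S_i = 2*-9^i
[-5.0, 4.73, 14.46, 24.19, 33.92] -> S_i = -5.00 + 9.73*i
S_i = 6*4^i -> [6, 24, 96, 384, 1536]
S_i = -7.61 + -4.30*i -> [-7.61, -11.91, -16.21, -20.51, -24.81]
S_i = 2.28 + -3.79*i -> [2.28, -1.51, -5.3, -9.09, -12.88]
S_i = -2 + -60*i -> [-2, -62, -122, -182, -242]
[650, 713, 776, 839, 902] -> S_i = 650 + 63*i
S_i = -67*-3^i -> [-67, 201, -603, 1809, -5427]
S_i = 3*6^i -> [3, 18, 108, 648, 3888]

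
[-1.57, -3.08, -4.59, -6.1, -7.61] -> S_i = -1.57 + -1.51*i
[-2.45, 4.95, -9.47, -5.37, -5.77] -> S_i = Random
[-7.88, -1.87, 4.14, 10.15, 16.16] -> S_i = -7.88 + 6.01*i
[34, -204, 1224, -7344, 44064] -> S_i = 34*-6^i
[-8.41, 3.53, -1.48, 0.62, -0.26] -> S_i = -8.41*(-0.42)^i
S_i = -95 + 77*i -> [-95, -18, 59, 136, 213]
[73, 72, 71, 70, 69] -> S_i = 73 + -1*i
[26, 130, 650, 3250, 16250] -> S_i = 26*5^i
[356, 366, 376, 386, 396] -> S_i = 356 + 10*i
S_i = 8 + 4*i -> [8, 12, 16, 20, 24]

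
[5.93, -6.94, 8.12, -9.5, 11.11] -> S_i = 5.93*(-1.17)^i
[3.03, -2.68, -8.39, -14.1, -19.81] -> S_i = 3.03 + -5.71*i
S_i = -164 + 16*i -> [-164, -148, -132, -116, -100]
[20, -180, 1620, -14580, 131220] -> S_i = 20*-9^i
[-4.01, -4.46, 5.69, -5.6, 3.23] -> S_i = Random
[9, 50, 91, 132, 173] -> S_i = 9 + 41*i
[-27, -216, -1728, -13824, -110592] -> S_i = -27*8^i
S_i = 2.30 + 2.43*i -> [2.3, 4.73, 7.16, 9.59, 12.02]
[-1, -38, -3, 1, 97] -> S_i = Random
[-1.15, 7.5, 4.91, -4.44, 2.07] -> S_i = Random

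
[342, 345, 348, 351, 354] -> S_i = 342 + 3*i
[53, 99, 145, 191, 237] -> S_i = 53 + 46*i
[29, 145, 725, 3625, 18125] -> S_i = 29*5^i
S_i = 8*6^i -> [8, 48, 288, 1728, 10368]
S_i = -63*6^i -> [-63, -378, -2268, -13608, -81648]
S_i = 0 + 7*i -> [0, 7, 14, 21, 28]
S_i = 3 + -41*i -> [3, -38, -79, -120, -161]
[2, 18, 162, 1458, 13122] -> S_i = 2*9^i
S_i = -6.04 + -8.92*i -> [-6.04, -14.96, -23.88, -32.8, -41.72]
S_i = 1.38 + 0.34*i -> [1.38, 1.72, 2.06, 2.4, 2.74]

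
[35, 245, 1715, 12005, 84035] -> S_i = 35*7^i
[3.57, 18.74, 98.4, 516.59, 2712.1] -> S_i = 3.57*5.25^i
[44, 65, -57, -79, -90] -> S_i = Random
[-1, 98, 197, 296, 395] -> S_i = -1 + 99*i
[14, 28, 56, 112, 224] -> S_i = 14*2^i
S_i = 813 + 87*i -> [813, 900, 987, 1074, 1161]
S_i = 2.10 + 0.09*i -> [2.1, 2.19, 2.28, 2.37, 2.46]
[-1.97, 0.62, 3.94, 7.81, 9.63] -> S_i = Random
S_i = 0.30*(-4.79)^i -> [0.3, -1.44, 6.88, -32.97, 157.93]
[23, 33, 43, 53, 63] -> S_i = 23 + 10*i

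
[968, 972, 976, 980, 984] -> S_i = 968 + 4*i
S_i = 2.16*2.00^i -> [2.16, 4.32, 8.64, 17.28, 34.56]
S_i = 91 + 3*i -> [91, 94, 97, 100, 103]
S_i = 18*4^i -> [18, 72, 288, 1152, 4608]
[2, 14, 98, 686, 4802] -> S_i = 2*7^i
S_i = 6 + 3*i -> [6, 9, 12, 15, 18]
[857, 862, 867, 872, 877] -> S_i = 857 + 5*i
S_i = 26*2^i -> [26, 52, 104, 208, 416]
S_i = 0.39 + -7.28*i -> [0.39, -6.89, -14.17, -21.45, -28.73]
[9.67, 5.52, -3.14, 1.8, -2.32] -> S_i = Random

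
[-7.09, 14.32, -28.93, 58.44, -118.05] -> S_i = -7.09*(-2.02)^i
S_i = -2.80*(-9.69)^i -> [-2.8, 27.13, -262.91, 2547.59, -24686.14]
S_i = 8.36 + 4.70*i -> [8.36, 13.06, 17.76, 22.46, 27.16]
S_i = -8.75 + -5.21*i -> [-8.75, -13.96, -19.17, -24.38, -29.59]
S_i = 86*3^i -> [86, 258, 774, 2322, 6966]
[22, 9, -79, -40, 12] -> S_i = Random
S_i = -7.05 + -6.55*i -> [-7.05, -13.6, -20.15, -26.7, -33.25]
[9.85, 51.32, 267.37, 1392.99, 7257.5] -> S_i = 9.85*5.21^i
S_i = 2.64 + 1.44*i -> [2.64, 4.08, 5.52, 6.96, 8.4]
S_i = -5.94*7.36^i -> [-5.94, -43.72, -321.77, -2368.21, -17430.01]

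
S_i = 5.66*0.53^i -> [5.66, 3.0, 1.59, 0.84, 0.45]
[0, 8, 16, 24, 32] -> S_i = 0 + 8*i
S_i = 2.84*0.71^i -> [2.84, 2.02, 1.43, 1.02, 0.72]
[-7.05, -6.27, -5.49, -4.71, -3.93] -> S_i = -7.05 + 0.78*i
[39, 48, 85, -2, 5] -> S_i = Random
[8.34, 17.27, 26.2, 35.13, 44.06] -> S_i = 8.34 + 8.93*i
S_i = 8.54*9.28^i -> [8.54, 79.25, 735.45, 6824.99, 63335.88]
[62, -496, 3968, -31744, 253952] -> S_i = 62*-8^i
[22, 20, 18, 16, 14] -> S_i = 22 + -2*i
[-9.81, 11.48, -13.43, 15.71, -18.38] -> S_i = -9.81*(-1.17)^i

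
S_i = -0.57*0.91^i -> [-0.57, -0.52, -0.47, -0.43, -0.39]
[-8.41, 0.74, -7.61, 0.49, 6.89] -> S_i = Random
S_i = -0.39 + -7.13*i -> [-0.39, -7.52, -14.65, -21.78, -28.91]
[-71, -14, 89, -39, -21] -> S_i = Random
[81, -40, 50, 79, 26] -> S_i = Random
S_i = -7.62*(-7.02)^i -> [-7.62, 53.49, -375.52, 2636.13, -18505.61]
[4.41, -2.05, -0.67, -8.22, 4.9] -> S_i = Random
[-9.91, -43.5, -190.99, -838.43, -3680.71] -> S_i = -9.91*4.39^i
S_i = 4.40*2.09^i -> [4.4, 9.2, 19.22, 40.17, 83.95]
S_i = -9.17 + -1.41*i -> [-9.17, -10.58, -11.99, -13.4, -14.81]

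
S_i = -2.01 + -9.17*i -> [-2.01, -11.18, -20.35, -29.52, -38.69]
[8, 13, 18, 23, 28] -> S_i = 8 + 5*i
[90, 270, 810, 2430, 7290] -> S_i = 90*3^i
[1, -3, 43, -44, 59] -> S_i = Random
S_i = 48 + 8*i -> [48, 56, 64, 72, 80]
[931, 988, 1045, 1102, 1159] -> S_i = 931 + 57*i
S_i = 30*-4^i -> [30, -120, 480, -1920, 7680]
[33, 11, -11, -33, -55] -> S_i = 33 + -22*i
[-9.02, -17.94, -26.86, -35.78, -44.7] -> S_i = -9.02 + -8.92*i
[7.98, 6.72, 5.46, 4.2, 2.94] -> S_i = 7.98 + -1.26*i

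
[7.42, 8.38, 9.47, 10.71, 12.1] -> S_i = 7.42*1.13^i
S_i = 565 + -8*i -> [565, 557, 549, 541, 533]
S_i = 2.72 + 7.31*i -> [2.72, 10.03, 17.34, 24.65, 31.96]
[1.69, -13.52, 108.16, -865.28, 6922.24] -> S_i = 1.69*(-8.00)^i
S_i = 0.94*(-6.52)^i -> [0.94, -6.13, 39.96, -260.54, 1698.71]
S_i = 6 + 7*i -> [6, 13, 20, 27, 34]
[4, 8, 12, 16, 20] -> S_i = 4 + 4*i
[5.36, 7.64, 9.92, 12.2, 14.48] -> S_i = 5.36 + 2.28*i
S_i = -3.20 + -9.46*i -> [-3.2, -12.66, -22.12, -31.58, -41.04]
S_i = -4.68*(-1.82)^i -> [-4.68, 8.52, -15.5, 28.21, -51.35]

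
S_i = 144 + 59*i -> [144, 203, 262, 321, 380]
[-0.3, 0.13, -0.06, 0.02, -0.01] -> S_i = -0.30*(-0.43)^i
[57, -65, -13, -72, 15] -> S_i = Random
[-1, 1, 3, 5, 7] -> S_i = -1 + 2*i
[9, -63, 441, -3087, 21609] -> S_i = 9*-7^i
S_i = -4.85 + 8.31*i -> [-4.85, 3.46, 11.77, 20.08, 28.39]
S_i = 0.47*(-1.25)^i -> [0.47, -0.59, 0.73, -0.92, 1.15]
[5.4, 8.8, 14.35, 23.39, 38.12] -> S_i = 5.40*1.63^i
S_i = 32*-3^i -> [32, -96, 288, -864, 2592]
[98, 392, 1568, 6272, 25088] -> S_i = 98*4^i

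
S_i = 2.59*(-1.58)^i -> [2.59, -4.09, 6.47, -10.22, 16.14]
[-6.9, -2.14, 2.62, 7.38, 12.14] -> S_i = -6.90 + 4.76*i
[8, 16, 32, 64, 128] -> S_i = 8*2^i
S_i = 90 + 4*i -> [90, 94, 98, 102, 106]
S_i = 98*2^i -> [98, 196, 392, 784, 1568]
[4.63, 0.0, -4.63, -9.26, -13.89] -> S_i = 4.63 + -4.63*i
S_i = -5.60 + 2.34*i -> [-5.6, -3.26, -0.92, 1.42, 3.76]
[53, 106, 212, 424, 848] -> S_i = 53*2^i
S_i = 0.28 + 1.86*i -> [0.28, 2.14, 4.0, 5.86, 7.72]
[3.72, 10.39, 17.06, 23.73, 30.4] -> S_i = 3.72 + 6.67*i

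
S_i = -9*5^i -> [-9, -45, -225, -1125, -5625]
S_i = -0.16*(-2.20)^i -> [-0.16, 0.35, -0.77, 1.7, -3.75]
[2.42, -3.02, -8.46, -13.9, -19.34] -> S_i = 2.42 + -5.44*i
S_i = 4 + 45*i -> [4, 49, 94, 139, 184]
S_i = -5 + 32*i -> [-5, 27, 59, 91, 123]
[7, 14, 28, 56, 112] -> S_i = 7*2^i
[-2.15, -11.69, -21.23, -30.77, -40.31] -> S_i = -2.15 + -9.54*i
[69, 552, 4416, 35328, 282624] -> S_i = 69*8^i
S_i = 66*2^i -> [66, 132, 264, 528, 1056]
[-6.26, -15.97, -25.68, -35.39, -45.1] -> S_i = -6.26 + -9.71*i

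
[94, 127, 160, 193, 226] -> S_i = 94 + 33*i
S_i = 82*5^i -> [82, 410, 2050, 10250, 51250]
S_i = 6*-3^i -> [6, -18, 54, -162, 486]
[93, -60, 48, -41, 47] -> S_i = Random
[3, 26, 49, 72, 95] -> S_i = 3 + 23*i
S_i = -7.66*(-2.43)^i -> [-7.66, 18.61, -45.23, 109.91, -267.09]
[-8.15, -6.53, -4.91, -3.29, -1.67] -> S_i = -8.15 + 1.62*i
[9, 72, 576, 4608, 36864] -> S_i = 9*8^i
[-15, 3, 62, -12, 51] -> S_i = Random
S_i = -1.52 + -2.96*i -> [-1.52, -4.48, -7.44, -10.4, -13.36]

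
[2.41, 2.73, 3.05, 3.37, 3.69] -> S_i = 2.41 + 0.32*i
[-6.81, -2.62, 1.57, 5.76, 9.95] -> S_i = -6.81 + 4.19*i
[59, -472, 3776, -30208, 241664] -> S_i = 59*-8^i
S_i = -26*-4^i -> [-26, 104, -416, 1664, -6656]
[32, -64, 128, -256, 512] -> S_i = 32*-2^i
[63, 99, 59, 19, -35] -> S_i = Random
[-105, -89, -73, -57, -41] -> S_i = -105 + 16*i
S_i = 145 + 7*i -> [145, 152, 159, 166, 173]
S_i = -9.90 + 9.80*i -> [-9.9, -0.1, 9.7, 19.5, 29.3]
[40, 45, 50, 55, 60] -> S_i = 40 + 5*i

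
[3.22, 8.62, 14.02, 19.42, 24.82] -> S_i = 3.22 + 5.40*i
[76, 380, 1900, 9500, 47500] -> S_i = 76*5^i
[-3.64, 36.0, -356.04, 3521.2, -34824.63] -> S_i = -3.64*(-9.89)^i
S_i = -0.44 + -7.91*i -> [-0.44, -8.35, -16.26, -24.17, -32.08]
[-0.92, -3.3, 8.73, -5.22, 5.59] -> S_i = Random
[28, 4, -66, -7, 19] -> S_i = Random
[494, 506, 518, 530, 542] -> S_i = 494 + 12*i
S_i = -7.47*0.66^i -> [-7.47, -4.93, -3.25, -2.15, -1.42]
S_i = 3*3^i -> [3, 9, 27, 81, 243]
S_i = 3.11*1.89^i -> [3.11, 5.88, 11.11, 21.0, 39.68]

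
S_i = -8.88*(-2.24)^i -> [-8.88, 19.89, -44.56, 99.81, -223.57]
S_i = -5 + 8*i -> [-5, 3, 11, 19, 27]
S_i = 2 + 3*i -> [2, 5, 8, 11, 14]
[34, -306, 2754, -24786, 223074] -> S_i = 34*-9^i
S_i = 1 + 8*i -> [1, 9, 17, 25, 33]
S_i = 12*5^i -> [12, 60, 300, 1500, 7500]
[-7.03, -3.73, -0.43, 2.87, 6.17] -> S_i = -7.03 + 3.30*i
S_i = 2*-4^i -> [2, -8, 32, -128, 512]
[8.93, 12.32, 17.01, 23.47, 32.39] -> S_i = 8.93*1.38^i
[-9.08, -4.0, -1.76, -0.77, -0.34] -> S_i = -9.08*0.44^i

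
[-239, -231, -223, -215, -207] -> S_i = -239 + 8*i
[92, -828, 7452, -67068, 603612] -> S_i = 92*-9^i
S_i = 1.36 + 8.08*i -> [1.36, 9.44, 17.52, 25.6, 33.68]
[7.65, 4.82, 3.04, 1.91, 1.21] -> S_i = 7.65*0.63^i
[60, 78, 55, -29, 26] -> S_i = Random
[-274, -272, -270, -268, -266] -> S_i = -274 + 2*i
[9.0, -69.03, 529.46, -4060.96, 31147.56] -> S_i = 9.00*(-7.67)^i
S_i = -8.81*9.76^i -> [-8.81, -85.99, -839.22, -8190.78, -79942.03]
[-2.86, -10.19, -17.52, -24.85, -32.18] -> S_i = -2.86 + -7.33*i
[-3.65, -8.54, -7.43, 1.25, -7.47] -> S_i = Random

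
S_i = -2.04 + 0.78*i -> [-2.04, -1.26, -0.48, 0.3, 1.08]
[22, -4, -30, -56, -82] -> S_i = 22 + -26*i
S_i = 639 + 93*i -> [639, 732, 825, 918, 1011]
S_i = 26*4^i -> [26, 104, 416, 1664, 6656]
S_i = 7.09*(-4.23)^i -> [7.09, -29.99, 126.86, -536.62, 2269.91]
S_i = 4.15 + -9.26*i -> [4.15, -5.11, -14.37, -23.63, -32.89]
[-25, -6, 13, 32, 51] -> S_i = -25 + 19*i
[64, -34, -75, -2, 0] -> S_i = Random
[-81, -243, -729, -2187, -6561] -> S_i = -81*3^i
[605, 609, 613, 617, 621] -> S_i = 605 + 4*i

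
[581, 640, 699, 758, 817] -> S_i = 581 + 59*i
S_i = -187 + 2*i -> [-187, -185, -183, -181, -179]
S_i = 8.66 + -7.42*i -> [8.66, 1.24, -6.18, -13.6, -21.02]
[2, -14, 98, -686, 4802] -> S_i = 2*-7^i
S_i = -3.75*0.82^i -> [-3.75, -3.08, -2.52, -2.07, -1.7]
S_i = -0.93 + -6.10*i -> [-0.93, -7.03, -13.13, -19.23, -25.33]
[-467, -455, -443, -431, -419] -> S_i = -467 + 12*i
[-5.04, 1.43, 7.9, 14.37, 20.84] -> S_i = -5.04 + 6.47*i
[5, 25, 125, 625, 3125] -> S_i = 5*5^i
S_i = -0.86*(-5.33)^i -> [-0.86, 4.58, -24.43, 130.22, -694.08]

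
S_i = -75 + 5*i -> [-75, -70, -65, -60, -55]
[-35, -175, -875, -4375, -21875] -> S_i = -35*5^i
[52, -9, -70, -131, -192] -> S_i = 52 + -61*i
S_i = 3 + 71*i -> [3, 74, 145, 216, 287]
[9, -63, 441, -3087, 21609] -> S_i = 9*-7^i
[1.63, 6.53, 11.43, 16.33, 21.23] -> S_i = 1.63 + 4.90*i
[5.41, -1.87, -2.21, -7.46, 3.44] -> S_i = Random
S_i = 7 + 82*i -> [7, 89, 171, 253, 335]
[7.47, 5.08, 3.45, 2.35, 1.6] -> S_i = 7.47*0.68^i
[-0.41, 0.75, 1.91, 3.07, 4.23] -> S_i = -0.41 + 1.16*i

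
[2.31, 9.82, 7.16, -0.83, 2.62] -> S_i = Random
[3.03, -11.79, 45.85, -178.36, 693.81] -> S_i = 3.03*(-3.89)^i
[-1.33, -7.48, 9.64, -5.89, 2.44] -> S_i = Random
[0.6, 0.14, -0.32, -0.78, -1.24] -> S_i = 0.60 + -0.46*i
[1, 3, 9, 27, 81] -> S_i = 1*3^i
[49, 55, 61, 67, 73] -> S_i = 49 + 6*i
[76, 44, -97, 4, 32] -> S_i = Random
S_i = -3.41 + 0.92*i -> [-3.41, -2.49, -1.57, -0.65, 0.27]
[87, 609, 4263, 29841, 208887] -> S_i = 87*7^i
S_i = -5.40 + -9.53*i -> [-5.4, -14.93, -24.46, -33.99, -43.52]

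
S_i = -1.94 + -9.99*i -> [-1.94, -11.93, -21.92, -31.91, -41.9]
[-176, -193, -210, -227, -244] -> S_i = -176 + -17*i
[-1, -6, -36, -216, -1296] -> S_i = -1*6^i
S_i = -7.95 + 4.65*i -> [-7.95, -3.3, 1.35, 6.0, 10.65]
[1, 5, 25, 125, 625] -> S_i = 1*5^i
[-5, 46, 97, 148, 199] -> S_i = -5 + 51*i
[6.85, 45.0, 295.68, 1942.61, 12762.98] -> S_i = 6.85*6.57^i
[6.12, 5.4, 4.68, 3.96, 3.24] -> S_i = 6.12 + -0.72*i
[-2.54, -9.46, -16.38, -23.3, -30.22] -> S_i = -2.54 + -6.92*i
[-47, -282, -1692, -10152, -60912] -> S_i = -47*6^i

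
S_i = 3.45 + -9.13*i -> [3.45, -5.68, -14.81, -23.94, -33.07]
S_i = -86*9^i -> [-86, -774, -6966, -62694, -564246]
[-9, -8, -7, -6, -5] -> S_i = -9 + 1*i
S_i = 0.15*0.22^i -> [0.15, 0.03, 0.01, 0.0, 0.0]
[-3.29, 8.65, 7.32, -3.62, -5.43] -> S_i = Random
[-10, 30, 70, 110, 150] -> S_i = -10 + 40*i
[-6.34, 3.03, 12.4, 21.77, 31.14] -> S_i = -6.34 + 9.37*i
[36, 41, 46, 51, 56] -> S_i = 36 + 5*i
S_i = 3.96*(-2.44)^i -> [3.96, -9.66, 23.58, -57.53, 140.36]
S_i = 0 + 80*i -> [0, 80, 160, 240, 320]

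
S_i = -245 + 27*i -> [-245, -218, -191, -164, -137]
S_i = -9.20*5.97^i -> [-9.2, -54.92, -327.9, -1957.54, -11686.52]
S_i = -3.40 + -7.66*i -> [-3.4, -11.06, -18.72, -26.38, -34.04]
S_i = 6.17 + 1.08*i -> [6.17, 7.25, 8.33, 9.41, 10.49]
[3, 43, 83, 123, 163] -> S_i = 3 + 40*i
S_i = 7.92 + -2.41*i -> [7.92, 5.51, 3.1, 0.69, -1.72]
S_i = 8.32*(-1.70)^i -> [8.32, -14.14, 24.04, -40.88, 69.49]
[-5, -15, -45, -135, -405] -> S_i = -5*3^i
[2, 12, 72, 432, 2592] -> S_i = 2*6^i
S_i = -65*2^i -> [-65, -130, -260, -520, -1040]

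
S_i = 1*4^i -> [1, 4, 16, 64, 256]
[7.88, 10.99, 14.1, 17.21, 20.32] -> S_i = 7.88 + 3.11*i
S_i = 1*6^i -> [1, 6, 36, 216, 1296]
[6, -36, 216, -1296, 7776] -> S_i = 6*-6^i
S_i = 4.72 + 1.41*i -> [4.72, 6.13, 7.54, 8.95, 10.36]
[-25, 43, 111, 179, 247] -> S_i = -25 + 68*i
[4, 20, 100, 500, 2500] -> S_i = 4*5^i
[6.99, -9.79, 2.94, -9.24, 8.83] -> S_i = Random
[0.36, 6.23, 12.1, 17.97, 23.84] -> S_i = 0.36 + 5.87*i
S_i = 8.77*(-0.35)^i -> [8.77, -3.07, 1.07, -0.38, 0.13]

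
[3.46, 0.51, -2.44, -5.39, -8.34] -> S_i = 3.46 + -2.95*i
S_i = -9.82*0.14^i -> [-9.82, -1.37, -0.19, -0.03, -0.0]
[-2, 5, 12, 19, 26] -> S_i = -2 + 7*i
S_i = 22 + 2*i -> [22, 24, 26, 28, 30]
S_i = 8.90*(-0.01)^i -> [8.9, -0.09, 0.0, -0.0, 0.0]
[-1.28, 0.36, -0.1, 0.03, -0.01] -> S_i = -1.28*(-0.28)^i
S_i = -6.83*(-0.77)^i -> [-6.83, 5.26, -4.05, 3.12, -2.4]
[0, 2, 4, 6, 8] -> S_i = 0 + 2*i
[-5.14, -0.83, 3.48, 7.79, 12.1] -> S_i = -5.14 + 4.31*i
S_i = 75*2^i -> [75, 150, 300, 600, 1200]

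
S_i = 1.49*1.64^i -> [1.49, 2.44, 4.01, 6.57, 10.78]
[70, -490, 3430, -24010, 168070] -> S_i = 70*-7^i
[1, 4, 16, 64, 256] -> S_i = 1*4^i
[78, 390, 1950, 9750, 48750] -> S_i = 78*5^i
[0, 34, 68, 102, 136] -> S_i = 0 + 34*i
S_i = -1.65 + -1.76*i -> [-1.65, -3.41, -5.17, -6.93, -8.69]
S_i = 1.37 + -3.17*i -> [1.37, -1.8, -4.97, -8.14, -11.31]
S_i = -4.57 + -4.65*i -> [-4.57, -9.22, -13.87, -18.52, -23.17]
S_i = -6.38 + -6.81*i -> [-6.38, -13.19, -20.0, -26.81, -33.62]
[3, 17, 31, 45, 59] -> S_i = 3 + 14*i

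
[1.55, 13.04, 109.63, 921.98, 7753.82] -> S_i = 1.55*8.41^i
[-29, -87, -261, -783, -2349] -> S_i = -29*3^i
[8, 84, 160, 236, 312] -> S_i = 8 + 76*i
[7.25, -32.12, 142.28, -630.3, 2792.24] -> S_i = 7.25*(-4.43)^i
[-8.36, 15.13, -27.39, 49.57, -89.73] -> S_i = -8.36*(-1.81)^i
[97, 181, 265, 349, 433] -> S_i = 97 + 84*i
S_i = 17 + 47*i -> [17, 64, 111, 158, 205]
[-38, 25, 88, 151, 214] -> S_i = -38 + 63*i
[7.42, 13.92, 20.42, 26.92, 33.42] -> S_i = 7.42 + 6.50*i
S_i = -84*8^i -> [-84, -672, -5376, -43008, -344064]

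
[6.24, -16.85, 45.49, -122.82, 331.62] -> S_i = 6.24*(-2.70)^i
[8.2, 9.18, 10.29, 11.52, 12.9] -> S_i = 8.20*1.12^i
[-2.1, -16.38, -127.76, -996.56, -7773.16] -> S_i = -2.10*7.80^i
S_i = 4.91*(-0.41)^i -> [4.91, -2.01, 0.83, -0.34, 0.14]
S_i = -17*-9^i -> [-17, 153, -1377, 12393, -111537]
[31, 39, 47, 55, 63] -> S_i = 31 + 8*i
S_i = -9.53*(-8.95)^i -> [-9.53, 85.29, -763.38, 6832.22, -61148.39]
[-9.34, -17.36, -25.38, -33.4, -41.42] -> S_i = -9.34 + -8.02*i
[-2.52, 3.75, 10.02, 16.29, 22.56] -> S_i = -2.52 + 6.27*i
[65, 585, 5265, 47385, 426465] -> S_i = 65*9^i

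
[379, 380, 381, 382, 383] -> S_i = 379 + 1*i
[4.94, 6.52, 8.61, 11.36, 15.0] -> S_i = 4.94*1.32^i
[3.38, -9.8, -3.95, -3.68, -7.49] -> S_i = Random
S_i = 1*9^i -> [1, 9, 81, 729, 6561]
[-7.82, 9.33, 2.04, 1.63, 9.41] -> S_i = Random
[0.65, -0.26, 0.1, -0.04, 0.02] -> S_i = 0.65*(-0.40)^i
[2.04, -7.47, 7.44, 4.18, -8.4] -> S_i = Random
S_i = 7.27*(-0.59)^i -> [7.27, -4.29, 2.53, -1.49, 0.88]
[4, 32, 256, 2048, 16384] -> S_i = 4*8^i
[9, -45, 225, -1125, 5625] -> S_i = 9*-5^i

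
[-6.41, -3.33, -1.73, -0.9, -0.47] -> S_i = -6.41*0.52^i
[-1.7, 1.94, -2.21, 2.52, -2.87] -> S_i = -1.70*(-1.14)^i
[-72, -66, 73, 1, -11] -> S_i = Random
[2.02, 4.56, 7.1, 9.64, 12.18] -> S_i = 2.02 + 2.54*i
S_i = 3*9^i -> [3, 27, 243, 2187, 19683]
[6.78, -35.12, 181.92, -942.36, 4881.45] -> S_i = 6.78*(-5.18)^i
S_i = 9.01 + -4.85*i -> [9.01, 4.16, -0.69, -5.54, -10.39]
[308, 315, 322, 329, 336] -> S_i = 308 + 7*i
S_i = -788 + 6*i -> [-788, -782, -776, -770, -764]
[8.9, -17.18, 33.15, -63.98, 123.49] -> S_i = 8.90*(-1.93)^i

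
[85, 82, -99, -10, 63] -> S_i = Random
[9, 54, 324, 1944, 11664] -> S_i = 9*6^i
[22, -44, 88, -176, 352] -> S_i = 22*-2^i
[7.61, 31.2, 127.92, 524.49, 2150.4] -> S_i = 7.61*4.10^i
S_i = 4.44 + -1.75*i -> [4.44, 2.69, 0.94, -0.81, -2.56]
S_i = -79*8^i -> [-79, -632, -5056, -40448, -323584]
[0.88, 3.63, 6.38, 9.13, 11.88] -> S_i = 0.88 + 2.75*i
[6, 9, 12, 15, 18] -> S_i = 6 + 3*i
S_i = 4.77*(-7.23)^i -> [4.77, -34.49, 249.34, -1802.74, 13033.82]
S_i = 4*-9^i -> [4, -36, 324, -2916, 26244]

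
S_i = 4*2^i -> [4, 8, 16, 32, 64]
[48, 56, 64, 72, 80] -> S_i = 48 + 8*i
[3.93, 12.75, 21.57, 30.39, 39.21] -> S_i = 3.93 + 8.82*i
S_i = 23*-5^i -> [23, -115, 575, -2875, 14375]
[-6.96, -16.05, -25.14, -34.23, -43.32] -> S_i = -6.96 + -9.09*i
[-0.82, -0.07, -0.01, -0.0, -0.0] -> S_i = -0.82*0.09^i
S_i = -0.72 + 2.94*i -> [-0.72, 2.22, 5.16, 8.1, 11.04]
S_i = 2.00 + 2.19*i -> [2.0, 4.19, 6.38, 8.57, 10.76]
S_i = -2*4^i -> [-2, -8, -32, -128, -512]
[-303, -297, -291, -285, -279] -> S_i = -303 + 6*i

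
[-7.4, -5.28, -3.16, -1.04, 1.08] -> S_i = -7.40 + 2.12*i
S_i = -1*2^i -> [-1, -2, -4, -8, -16]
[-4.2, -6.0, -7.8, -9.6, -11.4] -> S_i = -4.20 + -1.80*i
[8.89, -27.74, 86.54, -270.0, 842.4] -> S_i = 8.89*(-3.12)^i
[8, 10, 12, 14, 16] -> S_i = 8 + 2*i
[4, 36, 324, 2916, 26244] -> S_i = 4*9^i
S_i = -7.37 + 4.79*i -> [-7.37, -2.58, 2.21, 7.0, 11.79]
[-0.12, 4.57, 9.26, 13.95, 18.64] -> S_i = -0.12 + 4.69*i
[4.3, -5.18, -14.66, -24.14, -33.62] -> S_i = 4.30 + -9.48*i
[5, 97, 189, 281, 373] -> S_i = 5 + 92*i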